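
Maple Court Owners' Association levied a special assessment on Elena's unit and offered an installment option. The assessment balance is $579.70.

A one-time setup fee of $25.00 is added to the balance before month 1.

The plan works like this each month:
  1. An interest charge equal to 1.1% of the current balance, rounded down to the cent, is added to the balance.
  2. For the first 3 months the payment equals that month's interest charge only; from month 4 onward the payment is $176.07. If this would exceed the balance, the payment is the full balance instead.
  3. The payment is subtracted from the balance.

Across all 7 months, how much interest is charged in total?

Month 1: opening $604.70; interest $6.65 → $611.35; payment $6.65; balance $604.70
Month 2: opening $604.70; interest $6.65 → $611.35; payment $6.65; balance $604.70
Month 3: opening $604.70; interest $6.65 → $611.35; payment $6.65; balance $604.70
Month 4: opening $604.70; interest $6.65 → $611.35; payment $176.07; balance $435.28
Month 5: opening $435.28; interest $4.78 → $440.06; payment $176.07; balance $263.99
Month 6: opening $263.99; interest $2.90 → $266.89; payment $176.07; balance $90.82
Month 7: opening $90.82; interest $0.99 → $91.81; payment $91.81; balance $0.00
Total interest: $6.65 + $6.65 + $6.65 + $6.65 + $4.78 + $2.90 + $0.99 = $35.27

$35.27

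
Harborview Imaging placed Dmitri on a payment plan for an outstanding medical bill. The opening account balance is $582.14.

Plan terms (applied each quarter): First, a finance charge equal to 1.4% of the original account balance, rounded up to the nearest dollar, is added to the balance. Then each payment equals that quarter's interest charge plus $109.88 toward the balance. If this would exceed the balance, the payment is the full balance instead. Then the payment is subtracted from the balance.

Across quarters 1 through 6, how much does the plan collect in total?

Quarter 1: $582.14 +$9.00 interest = $591.14; pay $118.88 → $472.26
Quarter 2: $472.26 +$9.00 interest = $481.26; pay $118.88 → $362.38
Quarter 3: $362.38 +$9.00 interest = $371.38; pay $118.88 → $252.50
Quarter 4: $252.50 +$9.00 interest = $261.50; pay $118.88 → $142.62
Quarter 5: $142.62 +$9.00 interest = $151.62; pay $118.88 → $32.74
Quarter 6: $32.74 +$9.00 interest = $41.74; pay $41.74 → $0.00
Total paid: $636.14

$636.14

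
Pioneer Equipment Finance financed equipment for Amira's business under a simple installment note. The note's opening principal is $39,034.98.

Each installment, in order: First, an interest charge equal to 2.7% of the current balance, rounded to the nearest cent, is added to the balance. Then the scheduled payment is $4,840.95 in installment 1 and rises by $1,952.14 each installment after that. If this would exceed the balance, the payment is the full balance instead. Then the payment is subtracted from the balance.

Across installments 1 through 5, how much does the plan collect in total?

Installment 1: opening $39,034.98; interest $1,053.94 → $40,088.92; payment $4,840.95; balance $35,247.97
Installment 2: opening $35,247.97; interest $951.70 → $36,199.67; payment $6,793.09; balance $29,406.58
Installment 3: opening $29,406.58; interest $793.98 → $30,200.56; payment $8,745.23; balance $21,455.33
Installment 4: opening $21,455.33; interest $579.29 → $22,034.62; payment $10,697.37; balance $11,337.25
Installment 5: opening $11,337.25; interest $306.11 → $11,643.36; payment $11,643.36; balance $0.00
Total paid: $42,720.00

$42,720.00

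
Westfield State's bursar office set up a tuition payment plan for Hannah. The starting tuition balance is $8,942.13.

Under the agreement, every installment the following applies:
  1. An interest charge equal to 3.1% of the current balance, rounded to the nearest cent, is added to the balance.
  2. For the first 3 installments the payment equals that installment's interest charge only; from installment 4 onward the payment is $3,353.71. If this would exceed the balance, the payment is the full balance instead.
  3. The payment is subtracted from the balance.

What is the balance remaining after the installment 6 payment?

# | Opening | Interest | Payment | End bal
1 | $8,942.13 | $277.21 | $277.21 | $8,942.13
2 | $8,942.13 | $277.21 | $277.21 | $8,942.13
3 | $8,942.13 | $277.21 | $277.21 | $8,942.13
4 | $8,942.13 | $277.21 | $3,353.71 | $5,865.63
5 | $5,865.63 | $181.83 | $3,353.71 | $2,693.75
6 | $2,693.75 | $83.51 | $2,777.26 | $0.00

$0.00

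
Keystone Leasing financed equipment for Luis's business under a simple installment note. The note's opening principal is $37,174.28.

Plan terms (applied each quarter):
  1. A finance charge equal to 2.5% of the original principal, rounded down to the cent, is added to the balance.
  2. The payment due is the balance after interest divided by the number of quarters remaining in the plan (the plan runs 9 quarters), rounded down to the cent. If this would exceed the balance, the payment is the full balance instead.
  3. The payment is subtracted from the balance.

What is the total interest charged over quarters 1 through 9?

Quarter 1: opening $37,174.28; interest $929.35 → $38,103.63; payment $4,233.73; balance $33,869.90
Quarter 2: opening $33,869.90; interest $929.35 → $34,799.25; payment $4,349.90; balance $30,449.35
Quarter 3: opening $30,449.35; interest $929.35 → $31,378.70; payment $4,482.67; balance $26,896.03
Quarter 4: opening $26,896.03; interest $929.35 → $27,825.38; payment $4,637.56; balance $23,187.82
Quarter 5: opening $23,187.82; interest $929.35 → $24,117.17; payment $4,823.43; balance $19,293.74
Quarter 6: opening $19,293.74; interest $929.35 → $20,223.09; payment $5,055.77; balance $15,167.32
Quarter 7: opening $15,167.32; interest $929.35 → $16,096.67; payment $5,365.55; balance $10,731.12
Quarter 8: opening $10,731.12; interest $929.35 → $11,660.47; payment $5,830.23; balance $5,830.24
Quarter 9: opening $5,830.24; interest $929.35 → $6,759.59; payment $6,759.59; balance $0.00
Total interest: $929.35 + $929.35 + $929.35 + $929.35 + $929.35 + $929.35 + $929.35 + $929.35 + $929.35 = $8,364.15

$8,364.15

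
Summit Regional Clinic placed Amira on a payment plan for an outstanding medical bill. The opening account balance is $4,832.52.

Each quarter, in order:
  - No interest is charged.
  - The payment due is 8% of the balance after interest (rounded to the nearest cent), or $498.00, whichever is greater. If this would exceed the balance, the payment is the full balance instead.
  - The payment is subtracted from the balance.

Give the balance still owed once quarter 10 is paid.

Quarter 1: $4,832.52 − $498.00 → $4,334.52
Quarter 2: $4,334.52 − $498.00 → $3,836.52
Quarter 3: $3,836.52 − $498.00 → $3,338.52
Quarter 4: $3,338.52 − $498.00 → $2,840.52
Quarter 5: $2,840.52 − $498.00 → $2,342.52
Quarter 6: $2,342.52 − $498.00 → $1,844.52
Quarter 7: $1,844.52 − $498.00 → $1,346.52
Quarter 8: $1,346.52 − $498.00 → $848.52
Quarter 9: $848.52 − $498.00 → $350.52
Quarter 10: $350.52 − $350.52 → $0.00

$0.00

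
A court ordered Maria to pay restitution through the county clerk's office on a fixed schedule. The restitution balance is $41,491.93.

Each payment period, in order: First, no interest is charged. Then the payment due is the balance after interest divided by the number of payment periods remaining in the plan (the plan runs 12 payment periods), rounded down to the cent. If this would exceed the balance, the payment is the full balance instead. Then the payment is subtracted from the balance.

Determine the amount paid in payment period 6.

$3,457.66

# | Opening | Payment | End bal
1 | $41,491.93 | $3,457.66 | $38,034.27
2 | $38,034.27 | $3,457.66 | $34,576.61
3 | $34,576.61 | $3,457.66 | $31,118.95
4 | $31,118.95 | $3,457.66 | $27,661.29
5 | $27,661.29 | $3,457.66 | $24,203.63
6 | $24,203.63 | $3,457.66 | $20,745.97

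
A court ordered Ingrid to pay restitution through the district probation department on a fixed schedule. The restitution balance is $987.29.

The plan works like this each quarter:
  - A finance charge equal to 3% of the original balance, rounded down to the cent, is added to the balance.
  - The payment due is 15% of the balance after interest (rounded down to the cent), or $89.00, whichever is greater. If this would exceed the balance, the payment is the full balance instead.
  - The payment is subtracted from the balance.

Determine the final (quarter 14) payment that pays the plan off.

Quarter 1: opening $987.29; interest $29.61 → $1,016.90; payment $152.53; balance $864.37
Quarter 2: opening $864.37; interest $29.61 → $893.98; payment $134.09; balance $759.89
Quarter 3: opening $759.89; interest $29.61 → $789.50; payment $118.42; balance $671.08
Quarter 4: opening $671.08; interest $29.61 → $700.69; payment $105.10; balance $595.59
Quarter 5: opening $595.59; interest $29.61 → $625.20; payment $93.78; balance $531.42
Quarter 6: opening $531.42; interest $29.61 → $561.03; payment $89.00; balance $472.03
Quarter 7: opening $472.03; interest $29.61 → $501.64; payment $89.00; balance $412.64
Quarter 8: opening $412.64; interest $29.61 → $442.25; payment $89.00; balance $353.25
Quarter 9: opening $353.25; interest $29.61 → $382.86; payment $89.00; balance $293.86
Quarter 10: opening $293.86; interest $29.61 → $323.47; payment $89.00; balance $234.47
Quarter 11: opening $234.47; interest $29.61 → $264.08; payment $89.00; balance $175.08
Quarter 12: opening $175.08; interest $29.61 → $204.69; payment $89.00; balance $115.69
Quarter 13: opening $115.69; interest $29.61 → $145.30; payment $89.00; balance $56.30
Quarter 14: opening $56.30; interest $29.61 → $85.91; payment $85.91; balance $0.00

$85.91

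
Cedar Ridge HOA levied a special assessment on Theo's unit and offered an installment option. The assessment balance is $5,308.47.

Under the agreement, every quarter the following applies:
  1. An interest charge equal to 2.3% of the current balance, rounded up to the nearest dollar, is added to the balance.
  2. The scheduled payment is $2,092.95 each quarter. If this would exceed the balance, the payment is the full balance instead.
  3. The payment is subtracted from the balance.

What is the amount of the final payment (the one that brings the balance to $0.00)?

Quarter 1: opening $5,308.47; interest $123.00 → $5,431.47; payment $2,092.95; balance $3,338.52
Quarter 2: opening $3,338.52; interest $77.00 → $3,415.52; payment $2,092.95; balance $1,322.57
Quarter 3: opening $1,322.57; interest $31.00 → $1,353.57; payment $1,353.57; balance $0.00

$1,353.57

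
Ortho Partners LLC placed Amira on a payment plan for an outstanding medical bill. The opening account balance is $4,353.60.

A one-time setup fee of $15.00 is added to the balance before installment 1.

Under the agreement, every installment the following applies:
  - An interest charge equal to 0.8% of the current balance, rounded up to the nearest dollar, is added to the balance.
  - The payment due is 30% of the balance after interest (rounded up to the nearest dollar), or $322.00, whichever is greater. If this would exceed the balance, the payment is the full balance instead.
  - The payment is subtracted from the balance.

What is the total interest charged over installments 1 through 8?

Installment 1: opening $4,368.60; interest $35.00 → $4,403.60; payment $1,322.00; balance $3,081.60
Installment 2: opening $3,081.60; interest $25.00 → $3,106.60; payment $932.00; balance $2,174.60
Installment 3: opening $2,174.60; interest $18.00 → $2,192.60; payment $658.00; balance $1,534.60
Installment 4: opening $1,534.60; interest $13.00 → $1,547.60; payment $465.00; balance $1,082.60
Installment 5: opening $1,082.60; interest $9.00 → $1,091.60; payment $328.00; balance $763.60
Installment 6: opening $763.60; interest $7.00 → $770.60; payment $322.00; balance $448.60
Installment 7: opening $448.60; interest $4.00 → $452.60; payment $322.00; balance $130.60
Installment 8: opening $130.60; interest $2.00 → $132.60; payment $132.60; balance $0.00
Total interest: $35.00 + $25.00 + $18.00 + $13.00 + $9.00 + $7.00 + $4.00 + $2.00 = $113.00

$113.00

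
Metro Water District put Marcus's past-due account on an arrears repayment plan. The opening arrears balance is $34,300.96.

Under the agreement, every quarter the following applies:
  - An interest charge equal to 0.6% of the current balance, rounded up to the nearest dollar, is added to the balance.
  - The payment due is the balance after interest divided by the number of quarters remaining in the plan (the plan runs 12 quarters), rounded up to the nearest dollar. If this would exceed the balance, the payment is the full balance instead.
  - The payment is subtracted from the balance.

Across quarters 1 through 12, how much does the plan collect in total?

$35,673.96

# | Opening | Interest | Payment | End bal
1 | $34,300.96 | $206.00 | $2,876.00 | $31,630.96
2 | $31,630.96 | $190.00 | $2,893.00 | $28,927.96
3 | $28,927.96 | $174.00 | $2,911.00 | $26,190.96
4 | $26,190.96 | $158.00 | $2,928.00 | $23,420.96
5 | $23,420.96 | $141.00 | $2,946.00 | $20,615.96
6 | $20,615.96 | $124.00 | $2,963.00 | $17,776.96
7 | $17,776.96 | $107.00 | $2,981.00 | $14,902.96
8 | $14,902.96 | $90.00 | $2,999.00 | $11,993.96
9 | $11,993.96 | $72.00 | $3,017.00 | $9,048.96
10 | $9,048.96 | $55.00 | $3,035.00 | $6,068.96
11 | $6,068.96 | $37.00 | $3,053.00 | $3,052.96
12 | $3,052.96 | $19.00 | $3,071.96 | $0.00
Total paid: $35,673.96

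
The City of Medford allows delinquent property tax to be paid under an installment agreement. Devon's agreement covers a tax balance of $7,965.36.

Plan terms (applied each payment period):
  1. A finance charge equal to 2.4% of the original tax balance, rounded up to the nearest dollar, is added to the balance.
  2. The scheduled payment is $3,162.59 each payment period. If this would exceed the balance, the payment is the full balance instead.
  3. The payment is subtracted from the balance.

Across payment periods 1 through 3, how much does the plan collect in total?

# | Opening | Interest | Payment | End bal
1 | $7,965.36 | $192.00 | $3,162.59 | $4,994.77
2 | $4,994.77 | $192.00 | $3,162.59 | $2,024.18
3 | $2,024.18 | $192.00 | $2,216.18 | $0.00
Total paid: $8,541.36

$8,541.36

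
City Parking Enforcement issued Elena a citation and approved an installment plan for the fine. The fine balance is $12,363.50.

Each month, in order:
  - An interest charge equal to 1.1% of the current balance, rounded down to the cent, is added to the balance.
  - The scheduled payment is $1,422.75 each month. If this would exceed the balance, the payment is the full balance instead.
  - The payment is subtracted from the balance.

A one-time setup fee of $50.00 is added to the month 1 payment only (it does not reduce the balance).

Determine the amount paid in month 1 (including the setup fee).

$1,472.75

Month 1: $12,363.50 +$135.99 interest = $12,499.49; pay $1,422.75 (+ $50.00 fee) → $11,076.74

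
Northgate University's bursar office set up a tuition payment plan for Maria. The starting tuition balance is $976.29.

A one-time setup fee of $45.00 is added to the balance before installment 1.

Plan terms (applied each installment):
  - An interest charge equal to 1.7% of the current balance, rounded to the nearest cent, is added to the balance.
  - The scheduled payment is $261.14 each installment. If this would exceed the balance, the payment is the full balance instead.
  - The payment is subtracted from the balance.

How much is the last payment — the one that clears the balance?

$21.39

Installment 1: opening $1,021.29; interest $17.36 → $1,038.65; payment $261.14; balance $777.51
Installment 2: opening $777.51; interest $13.22 → $790.73; payment $261.14; balance $529.59
Installment 3: opening $529.59; interest $9.00 → $538.59; payment $261.14; balance $277.45
Installment 4: opening $277.45; interest $4.72 → $282.17; payment $261.14; balance $21.03
Installment 5: opening $21.03; interest $0.36 → $21.39; payment $21.39; balance $0.00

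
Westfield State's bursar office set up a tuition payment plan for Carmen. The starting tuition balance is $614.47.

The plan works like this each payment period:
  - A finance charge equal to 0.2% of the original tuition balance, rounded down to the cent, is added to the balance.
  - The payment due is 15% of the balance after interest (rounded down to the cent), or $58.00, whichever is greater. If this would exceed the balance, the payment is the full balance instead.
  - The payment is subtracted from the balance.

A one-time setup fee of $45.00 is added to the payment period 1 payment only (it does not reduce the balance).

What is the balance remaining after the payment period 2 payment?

Payment period 1: opening $614.47; interest $1.22 → $615.69; payment $92.35 (+ $45.00 fee); balance $523.34
Payment period 2: opening $523.34; interest $1.22 → $524.56; payment $78.68; balance $445.88

$445.88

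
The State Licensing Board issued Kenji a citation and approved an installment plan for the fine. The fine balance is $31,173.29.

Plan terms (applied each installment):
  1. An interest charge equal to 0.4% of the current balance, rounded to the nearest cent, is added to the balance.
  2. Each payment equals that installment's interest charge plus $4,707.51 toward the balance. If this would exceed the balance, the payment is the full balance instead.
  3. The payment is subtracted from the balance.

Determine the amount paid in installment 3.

Installment 1: opening $31,173.29; interest $124.69 → $31,297.98; payment $4,832.20; balance $26,465.78
Installment 2: opening $26,465.78; interest $105.86 → $26,571.64; payment $4,813.37; balance $21,758.27
Installment 3: opening $21,758.27; interest $87.03 → $21,845.30; payment $4,794.54; balance $17,050.76

$4,794.54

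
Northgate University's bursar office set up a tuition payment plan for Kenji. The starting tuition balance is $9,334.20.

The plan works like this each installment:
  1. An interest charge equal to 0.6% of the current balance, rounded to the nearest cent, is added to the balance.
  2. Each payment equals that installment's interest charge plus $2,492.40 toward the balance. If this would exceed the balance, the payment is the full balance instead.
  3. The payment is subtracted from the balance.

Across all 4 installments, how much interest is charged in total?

Installment 1: $9,334.20 +$56.01 interest = $9,390.21; pay $2,548.41 → $6,841.80
Installment 2: $6,841.80 +$41.05 interest = $6,882.85; pay $2,533.45 → $4,349.40
Installment 3: $4,349.40 +$26.10 interest = $4,375.50; pay $2,518.50 → $1,857.00
Installment 4: $1,857.00 +$11.14 interest = $1,868.14; pay $1,868.14 → $0.00
Total interest: $56.01 + $41.05 + $26.10 + $11.14 = $134.30

$134.30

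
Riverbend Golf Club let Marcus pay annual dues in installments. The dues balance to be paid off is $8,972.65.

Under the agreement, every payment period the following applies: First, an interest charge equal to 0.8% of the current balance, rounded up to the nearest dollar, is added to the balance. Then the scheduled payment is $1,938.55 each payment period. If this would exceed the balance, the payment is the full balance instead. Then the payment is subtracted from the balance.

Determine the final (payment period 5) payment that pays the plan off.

$1,428.45

Payment period 1: opening $8,972.65; interest $72.00 → $9,044.65; payment $1,938.55; balance $7,106.10
Payment period 2: opening $7,106.10; interest $57.00 → $7,163.10; payment $1,938.55; balance $5,224.55
Payment period 3: opening $5,224.55; interest $42.00 → $5,266.55; payment $1,938.55; balance $3,328.00
Payment period 4: opening $3,328.00; interest $27.00 → $3,355.00; payment $1,938.55; balance $1,416.45
Payment period 5: opening $1,416.45; interest $12.00 → $1,428.45; payment $1,428.45; balance $0.00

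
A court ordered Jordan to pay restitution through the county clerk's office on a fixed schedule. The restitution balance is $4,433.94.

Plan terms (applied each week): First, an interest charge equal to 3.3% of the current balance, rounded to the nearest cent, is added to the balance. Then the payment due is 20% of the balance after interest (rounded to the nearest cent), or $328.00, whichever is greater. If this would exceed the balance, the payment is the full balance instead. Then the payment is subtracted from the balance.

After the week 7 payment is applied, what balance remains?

$1,130.92

Week 1: opening $4,433.94; interest $146.32 → $4,580.26; payment $916.05; balance $3,664.21
Week 2: opening $3,664.21; interest $120.92 → $3,785.13; payment $757.03; balance $3,028.10
Week 3: opening $3,028.10; interest $99.93 → $3,128.03; payment $625.61; balance $2,502.42
Week 4: opening $2,502.42; interest $82.58 → $2,585.00; payment $517.00; balance $2,068.00
Week 5: opening $2,068.00; interest $68.24 → $2,136.24; payment $427.25; balance $1,708.99
Week 6: opening $1,708.99; interest $56.40 → $1,765.39; payment $353.08; balance $1,412.31
Week 7: opening $1,412.31; interest $46.61 → $1,458.92; payment $328.00; balance $1,130.92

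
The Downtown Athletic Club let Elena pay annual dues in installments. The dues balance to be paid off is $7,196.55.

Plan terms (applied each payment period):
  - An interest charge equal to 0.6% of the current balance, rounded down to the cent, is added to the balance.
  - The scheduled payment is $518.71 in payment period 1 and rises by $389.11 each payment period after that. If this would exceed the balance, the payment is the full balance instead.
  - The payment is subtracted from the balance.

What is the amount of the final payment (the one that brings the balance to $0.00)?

$880.90

Payment period 1: opening $7,196.55; interest $43.17 → $7,239.72; payment $518.71; balance $6,721.01
Payment period 2: opening $6,721.01; interest $40.32 → $6,761.33; payment $907.82; balance $5,853.51
Payment period 3: opening $5,853.51; interest $35.12 → $5,888.63; payment $1,296.93; balance $4,591.70
Payment period 4: opening $4,591.70; interest $27.55 → $4,619.25; payment $1,686.04; balance $2,933.21
Payment period 5: opening $2,933.21; interest $17.59 → $2,950.80; payment $2,075.15; balance $875.65
Payment period 6: opening $875.65; interest $5.25 → $880.90; payment $880.90; balance $0.00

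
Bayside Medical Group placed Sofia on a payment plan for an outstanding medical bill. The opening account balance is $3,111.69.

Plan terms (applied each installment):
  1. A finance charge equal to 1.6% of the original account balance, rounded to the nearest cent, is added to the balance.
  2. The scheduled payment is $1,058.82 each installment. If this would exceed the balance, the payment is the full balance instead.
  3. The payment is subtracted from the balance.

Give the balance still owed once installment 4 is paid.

Installment 1: $3,111.69 +$49.79 interest = $3,161.48; pay $1,058.82 → $2,102.66
Installment 2: $2,102.66 +$49.79 interest = $2,152.45; pay $1,058.82 → $1,093.63
Installment 3: $1,093.63 +$49.79 interest = $1,143.42; pay $1,058.82 → $84.60
Installment 4: $84.60 +$49.79 interest = $134.39; pay $134.39 → $0.00

$0.00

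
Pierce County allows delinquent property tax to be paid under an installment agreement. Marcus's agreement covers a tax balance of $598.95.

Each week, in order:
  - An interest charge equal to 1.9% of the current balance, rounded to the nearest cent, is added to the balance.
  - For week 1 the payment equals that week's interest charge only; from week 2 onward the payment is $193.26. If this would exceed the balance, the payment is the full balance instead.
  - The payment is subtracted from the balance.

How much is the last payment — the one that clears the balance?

$43.68

Week 1: opening $598.95; interest $11.38 → $610.33; payment $11.38; balance $598.95
Week 2: opening $598.95; interest $11.38 → $610.33; payment $193.26; balance $417.07
Week 3: opening $417.07; interest $7.92 → $424.99; payment $193.26; balance $231.73
Week 4: opening $231.73; interest $4.40 → $236.13; payment $193.26; balance $42.87
Week 5: opening $42.87; interest $0.81 → $43.68; payment $43.68; balance $0.00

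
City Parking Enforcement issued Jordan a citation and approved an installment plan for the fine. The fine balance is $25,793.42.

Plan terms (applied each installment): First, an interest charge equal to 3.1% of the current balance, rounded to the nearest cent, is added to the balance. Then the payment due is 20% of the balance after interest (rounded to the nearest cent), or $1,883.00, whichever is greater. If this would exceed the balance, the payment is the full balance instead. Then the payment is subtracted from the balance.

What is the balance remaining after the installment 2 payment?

Installment 1: $25,793.42 +$799.60 interest = $26,593.02; pay $5,318.60 → $21,274.42
Installment 2: $21,274.42 +$659.51 interest = $21,933.93; pay $4,386.79 → $17,547.14

$17,547.14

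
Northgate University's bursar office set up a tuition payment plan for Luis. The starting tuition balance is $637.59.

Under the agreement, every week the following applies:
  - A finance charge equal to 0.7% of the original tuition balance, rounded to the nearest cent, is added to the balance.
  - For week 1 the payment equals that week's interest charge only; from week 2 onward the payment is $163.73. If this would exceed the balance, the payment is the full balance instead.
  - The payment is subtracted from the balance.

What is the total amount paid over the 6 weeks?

# | Opening | Interest | Payment | End bal
1 | $637.59 | $4.46 | $4.46 | $637.59
2 | $637.59 | $4.46 | $163.73 | $478.32
3 | $478.32 | $4.46 | $163.73 | $319.05
4 | $319.05 | $4.46 | $163.73 | $159.78
5 | $159.78 | $4.46 | $163.73 | $0.51
6 | $0.51 | $4.46 | $4.97 | $0.00
Total paid: $664.35

$664.35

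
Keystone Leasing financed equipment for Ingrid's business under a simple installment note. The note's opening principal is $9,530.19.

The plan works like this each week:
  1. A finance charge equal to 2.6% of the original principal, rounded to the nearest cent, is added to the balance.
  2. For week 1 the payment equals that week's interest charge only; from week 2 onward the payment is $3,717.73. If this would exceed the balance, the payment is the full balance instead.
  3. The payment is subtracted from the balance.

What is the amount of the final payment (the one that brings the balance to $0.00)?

$2,838.07

# | Opening | Interest | Payment | End bal
1 | $9,530.19 | $247.78 | $247.78 | $9,530.19
2 | $9,530.19 | $247.78 | $3,717.73 | $6,060.24
3 | $6,060.24 | $247.78 | $3,717.73 | $2,590.29
4 | $2,590.29 | $247.78 | $2,838.07 | $0.00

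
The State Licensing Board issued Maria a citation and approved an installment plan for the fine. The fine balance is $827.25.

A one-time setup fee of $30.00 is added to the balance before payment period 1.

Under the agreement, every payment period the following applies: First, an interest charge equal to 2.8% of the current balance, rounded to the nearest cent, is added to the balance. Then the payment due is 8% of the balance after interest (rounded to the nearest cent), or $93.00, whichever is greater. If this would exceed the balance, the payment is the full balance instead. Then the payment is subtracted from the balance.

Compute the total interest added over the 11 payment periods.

$148.32

Payment period 1: opening $857.25; interest $24.00 → $881.25; payment $93.00; balance $788.25
Payment period 2: opening $788.25; interest $22.07 → $810.32; payment $93.00; balance $717.32
Payment period 3: opening $717.32; interest $20.08 → $737.40; payment $93.00; balance $644.40
Payment period 4: opening $644.40; interest $18.04 → $662.44; payment $93.00; balance $569.44
Payment period 5: opening $569.44; interest $15.94 → $585.38; payment $93.00; balance $492.38
Payment period 6: opening $492.38; interest $13.79 → $506.17; payment $93.00; balance $413.17
Payment period 7: opening $413.17; interest $11.57 → $424.74; payment $93.00; balance $331.74
Payment period 8: opening $331.74; interest $9.29 → $341.03; payment $93.00; balance $248.03
Payment period 9: opening $248.03; interest $6.94 → $254.97; payment $93.00; balance $161.97
Payment period 10: opening $161.97; interest $4.54 → $166.51; payment $93.00; balance $73.51
Payment period 11: opening $73.51; interest $2.06 → $75.57; payment $75.57; balance $0.00
Total interest: $24.00 + $22.07 + $20.08 + $18.04 + $15.94 + $13.79 + $11.57 + $9.29 + $6.94 + $4.54 + $2.06 = $148.32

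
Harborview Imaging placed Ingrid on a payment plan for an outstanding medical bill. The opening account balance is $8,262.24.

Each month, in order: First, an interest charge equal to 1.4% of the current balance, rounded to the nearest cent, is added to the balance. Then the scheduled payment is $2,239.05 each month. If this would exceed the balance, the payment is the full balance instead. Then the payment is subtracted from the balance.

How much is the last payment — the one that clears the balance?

$1,827.74

Month 1: $8,262.24 +$115.67 interest = $8,377.91; pay $2,239.05 → $6,138.86
Month 2: $6,138.86 +$85.94 interest = $6,224.80; pay $2,239.05 → $3,985.75
Month 3: $3,985.75 +$55.80 interest = $4,041.55; pay $2,239.05 → $1,802.50
Month 4: $1,802.50 +$25.24 interest = $1,827.74; pay $1,827.74 → $0.00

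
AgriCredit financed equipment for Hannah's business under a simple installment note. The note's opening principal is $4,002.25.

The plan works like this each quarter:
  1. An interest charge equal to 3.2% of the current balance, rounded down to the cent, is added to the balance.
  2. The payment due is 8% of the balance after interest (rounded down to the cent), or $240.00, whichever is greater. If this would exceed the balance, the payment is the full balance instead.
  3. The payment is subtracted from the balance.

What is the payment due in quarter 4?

Quarter 1: $4,002.25 +$128.07 interest = $4,130.32; pay $330.42 → $3,799.90
Quarter 2: $3,799.90 +$121.59 interest = $3,921.49; pay $313.71 → $3,607.78
Quarter 3: $3,607.78 +$115.44 interest = $3,723.22; pay $297.85 → $3,425.37
Quarter 4: $3,425.37 +$109.61 interest = $3,534.98; pay $282.79 → $3,252.19

$282.79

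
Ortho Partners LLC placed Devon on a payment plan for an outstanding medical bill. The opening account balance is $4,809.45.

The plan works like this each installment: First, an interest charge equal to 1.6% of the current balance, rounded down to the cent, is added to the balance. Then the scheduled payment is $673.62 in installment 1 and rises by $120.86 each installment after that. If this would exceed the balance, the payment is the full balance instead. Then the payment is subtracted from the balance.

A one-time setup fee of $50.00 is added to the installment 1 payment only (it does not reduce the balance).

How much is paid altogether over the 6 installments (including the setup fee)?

Installment 1: $4,809.45 +$76.95 interest = $4,886.40; pay $673.62 (+ $50.00 fee) → $4,212.78
Installment 2: $4,212.78 +$67.40 interest = $4,280.18; pay $794.48 → $3,485.70
Installment 3: $3,485.70 +$55.77 interest = $3,541.47; pay $915.34 → $2,626.13
Installment 4: $2,626.13 +$42.01 interest = $2,668.14; pay $1,036.20 → $1,631.94
Installment 5: $1,631.94 +$26.11 interest = $1,658.05; pay $1,157.06 → $500.99
Installment 6: $500.99 +$8.01 interest = $509.00; pay $509.00 → $0.00
Total paid: $5,135.70

$5,135.70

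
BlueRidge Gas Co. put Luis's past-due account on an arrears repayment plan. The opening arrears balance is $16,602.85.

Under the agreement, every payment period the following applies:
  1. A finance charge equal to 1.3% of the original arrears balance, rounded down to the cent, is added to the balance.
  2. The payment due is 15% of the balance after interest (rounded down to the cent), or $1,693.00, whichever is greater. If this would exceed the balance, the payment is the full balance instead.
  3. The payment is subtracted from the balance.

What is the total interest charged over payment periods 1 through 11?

# | Opening | Interest | Payment | End bal
1 | $16,602.85 | $215.83 | $2,522.80 | $14,295.88
2 | $14,295.88 | $215.83 | $2,176.75 | $12,334.96
3 | $12,334.96 | $215.83 | $1,882.61 | $10,668.18
4 | $10,668.18 | $215.83 | $1,693.00 | $9,191.01
5 | $9,191.01 | $215.83 | $1,693.00 | $7,713.84
6 | $7,713.84 | $215.83 | $1,693.00 | $6,236.67
7 | $6,236.67 | $215.83 | $1,693.00 | $4,759.50
8 | $4,759.50 | $215.83 | $1,693.00 | $3,282.33
9 | $3,282.33 | $215.83 | $1,693.00 | $1,805.16
10 | $1,805.16 | $215.83 | $1,693.00 | $327.99
11 | $327.99 | $215.83 | $543.82 | $0.00
Total interest: $215.83 + $215.83 + $215.83 + $215.83 + $215.83 + $215.83 + $215.83 + $215.83 + $215.83 + $215.83 + $215.83 = $2,374.13

$2,374.13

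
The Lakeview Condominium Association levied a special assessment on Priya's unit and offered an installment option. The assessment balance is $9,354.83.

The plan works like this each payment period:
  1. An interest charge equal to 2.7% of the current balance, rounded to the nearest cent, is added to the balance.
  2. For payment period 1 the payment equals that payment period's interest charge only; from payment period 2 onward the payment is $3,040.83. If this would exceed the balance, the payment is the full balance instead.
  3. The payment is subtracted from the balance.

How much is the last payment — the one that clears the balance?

$782.78

Payment period 1: opening $9,354.83; interest $252.58 → $9,607.41; payment $252.58; balance $9,354.83
Payment period 2: opening $9,354.83; interest $252.58 → $9,607.41; payment $3,040.83; balance $6,566.58
Payment period 3: opening $6,566.58; interest $177.30 → $6,743.88; payment $3,040.83; balance $3,703.05
Payment period 4: opening $3,703.05; interest $99.98 → $3,803.03; payment $3,040.83; balance $762.20
Payment period 5: opening $762.20; interest $20.58 → $782.78; payment $782.78; balance $0.00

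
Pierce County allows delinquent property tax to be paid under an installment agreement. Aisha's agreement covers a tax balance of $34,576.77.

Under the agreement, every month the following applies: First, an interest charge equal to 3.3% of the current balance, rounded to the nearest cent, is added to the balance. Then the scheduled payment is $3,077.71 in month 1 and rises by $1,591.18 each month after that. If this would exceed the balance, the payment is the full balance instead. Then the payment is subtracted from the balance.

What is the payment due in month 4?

$7,851.25

Month 1: opening $34,576.77; interest $1,141.03 → $35,717.80; payment $3,077.71; balance $32,640.09
Month 2: opening $32,640.09; interest $1,077.12 → $33,717.21; payment $4,668.89; balance $29,048.32
Month 3: opening $29,048.32; interest $958.59 → $30,006.91; payment $6,260.07; balance $23,746.84
Month 4: opening $23,746.84; interest $783.65 → $24,530.49; payment $7,851.25; balance $16,679.24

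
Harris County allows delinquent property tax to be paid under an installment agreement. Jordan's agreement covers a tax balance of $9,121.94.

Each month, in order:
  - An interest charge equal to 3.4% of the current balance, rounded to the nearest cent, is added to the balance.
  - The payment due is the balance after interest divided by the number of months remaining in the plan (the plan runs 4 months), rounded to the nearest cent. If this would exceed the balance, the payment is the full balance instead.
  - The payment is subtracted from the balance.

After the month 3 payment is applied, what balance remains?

$2,521.09

Month 1: $9,121.94 +$310.15 interest = $9,432.09; pay $2,358.02 → $7,074.07
Month 2: $7,074.07 +$240.52 interest = $7,314.59; pay $2,438.20 → $4,876.39
Month 3: $4,876.39 +$165.80 interest = $5,042.19; pay $2,521.10 → $2,521.09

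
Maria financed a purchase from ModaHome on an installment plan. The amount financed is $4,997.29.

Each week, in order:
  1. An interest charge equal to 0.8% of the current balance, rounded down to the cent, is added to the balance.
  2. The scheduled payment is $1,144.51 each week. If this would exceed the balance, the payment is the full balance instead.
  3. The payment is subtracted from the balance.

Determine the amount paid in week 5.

Week 1: opening $4,997.29; interest $39.97 → $5,037.26; payment $1,144.51; balance $3,892.75
Week 2: opening $3,892.75; interest $31.14 → $3,923.89; payment $1,144.51; balance $2,779.38
Week 3: opening $2,779.38; interest $22.23 → $2,801.61; payment $1,144.51; balance $1,657.10
Week 4: opening $1,657.10; interest $13.25 → $1,670.35; payment $1,144.51; balance $525.84
Week 5: opening $525.84; interest $4.20 → $530.04; payment $530.04; balance $0.00

$530.04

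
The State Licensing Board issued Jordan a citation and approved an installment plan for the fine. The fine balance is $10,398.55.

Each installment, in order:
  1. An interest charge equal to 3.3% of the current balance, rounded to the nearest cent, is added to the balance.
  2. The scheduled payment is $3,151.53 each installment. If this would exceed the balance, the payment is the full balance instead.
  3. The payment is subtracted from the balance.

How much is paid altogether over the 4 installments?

Installment 1: $10,398.55 +$343.15 interest = $10,741.70; pay $3,151.53 → $7,590.17
Installment 2: $7,590.17 +$250.48 interest = $7,840.65; pay $3,151.53 → $4,689.12
Installment 3: $4,689.12 +$154.74 interest = $4,843.86; pay $3,151.53 → $1,692.33
Installment 4: $1,692.33 +$55.85 interest = $1,748.18; pay $1,748.18 → $0.00
Total paid: $11,202.77

$11,202.77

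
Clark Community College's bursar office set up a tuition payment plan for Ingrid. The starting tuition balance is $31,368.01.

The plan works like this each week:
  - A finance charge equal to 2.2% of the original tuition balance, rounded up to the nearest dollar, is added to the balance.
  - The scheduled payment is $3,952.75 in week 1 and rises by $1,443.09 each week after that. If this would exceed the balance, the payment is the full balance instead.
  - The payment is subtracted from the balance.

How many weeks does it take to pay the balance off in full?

Week 1: opening $31,368.01; interest $691.00 → $32,059.01; payment $3,952.75; balance $28,106.26
Week 2: opening $28,106.26; interest $691.00 → $28,797.26; payment $5,395.84; balance $23,401.42
Week 3: opening $23,401.42; interest $691.00 → $24,092.42; payment $6,838.93; balance $17,253.49
Week 4: opening $17,253.49; interest $691.00 → $17,944.49; payment $8,282.02; balance $9,662.47
Week 5: opening $9,662.47; interest $691.00 → $10,353.47; payment $9,725.11; balance $628.36
Week 6: opening $628.36; interest $691.00 → $1,319.36; payment $1,319.36; balance $0.00
Balance reaches $0.00 in week 6.

6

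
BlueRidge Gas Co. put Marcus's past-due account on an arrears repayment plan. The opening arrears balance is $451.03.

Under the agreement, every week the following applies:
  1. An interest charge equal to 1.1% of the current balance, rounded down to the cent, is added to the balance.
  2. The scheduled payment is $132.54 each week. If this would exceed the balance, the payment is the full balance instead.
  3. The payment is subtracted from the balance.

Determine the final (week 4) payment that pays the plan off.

# | Opening | Interest | Payment | End bal
1 | $451.03 | $4.96 | $132.54 | $323.45
2 | $323.45 | $3.55 | $132.54 | $194.46
3 | $194.46 | $2.13 | $132.54 | $64.05
4 | $64.05 | $0.70 | $64.75 | $0.00

$64.75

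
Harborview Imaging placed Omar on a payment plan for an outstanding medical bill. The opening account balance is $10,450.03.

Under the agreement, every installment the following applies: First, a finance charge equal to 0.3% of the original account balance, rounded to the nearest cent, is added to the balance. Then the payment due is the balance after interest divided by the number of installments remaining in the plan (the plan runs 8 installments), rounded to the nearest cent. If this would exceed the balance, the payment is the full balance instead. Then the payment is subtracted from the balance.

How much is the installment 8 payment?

$1,391.46

# | Opening | Interest | Payment | End bal
1 | $10,450.03 | $31.35 | $1,310.17 | $9,171.21
2 | $9,171.21 | $31.35 | $1,314.65 | $7,887.91
3 | $7,887.91 | $31.35 | $1,319.88 | $6,599.38
4 | $6,599.38 | $31.35 | $1,326.15 | $5,304.58
5 | $5,304.58 | $31.35 | $1,333.98 | $4,001.95
6 | $4,001.95 | $31.35 | $1,344.43 | $2,688.87
7 | $2,688.87 | $31.35 | $1,360.11 | $1,360.11
8 | $1,360.11 | $31.35 | $1,391.46 | $0.00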